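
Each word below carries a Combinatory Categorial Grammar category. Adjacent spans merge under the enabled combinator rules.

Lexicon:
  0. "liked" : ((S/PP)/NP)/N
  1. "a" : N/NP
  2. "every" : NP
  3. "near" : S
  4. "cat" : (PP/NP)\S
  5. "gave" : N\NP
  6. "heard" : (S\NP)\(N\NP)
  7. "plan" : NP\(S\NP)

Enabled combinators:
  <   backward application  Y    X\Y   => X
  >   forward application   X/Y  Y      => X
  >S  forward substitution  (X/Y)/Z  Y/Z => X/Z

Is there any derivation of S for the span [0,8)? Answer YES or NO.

YES

[0,8] S   >
  [0,5] S/NP   >S
    [0,3] (S/PP)/NP   >
      [0,1] "liked" : ((S/PP)/NP)/N
      [1,3] N   >
        [1,2] "a" : N/NP
        [2,3] "every" : NP
    [3,5] PP/NP   <
      [3,4] "near" : S
      [4,5] "cat" : (PP/NP)\S
  [5,8] NP   <
    [5,7] S\NP   <
      [5,6] "gave" : N\NP
      [6,7] "heard" : (S\NP)\(N\NP)
    [7,8] "plan" : NP\(S\NP)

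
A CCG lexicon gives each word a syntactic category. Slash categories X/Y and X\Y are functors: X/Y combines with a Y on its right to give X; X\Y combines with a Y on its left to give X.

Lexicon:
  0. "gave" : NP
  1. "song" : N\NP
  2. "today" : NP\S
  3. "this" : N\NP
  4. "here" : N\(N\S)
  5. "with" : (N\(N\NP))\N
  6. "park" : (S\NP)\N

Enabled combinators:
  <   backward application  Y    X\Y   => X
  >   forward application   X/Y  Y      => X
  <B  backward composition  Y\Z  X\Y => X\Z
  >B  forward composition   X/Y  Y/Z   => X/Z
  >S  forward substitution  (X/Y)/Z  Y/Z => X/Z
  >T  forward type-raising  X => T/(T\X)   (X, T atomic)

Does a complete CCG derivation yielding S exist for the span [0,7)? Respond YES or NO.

YES

[0,7] S   >
  [0,1] S/(S\NP)   >T
    [0,1] "gave" : NP
  [1,7] S\NP   <
    [1,6] N   <
      [1,2] "song" : N\NP
      [2,6] N\(N\NP)   <
        [2,5] N   <
          [2,4] N\S   <B
            [2,3] "today" : NP\S
            [3,4] "this" : N\NP
          [4,5] "here" : N\(N\S)
        [5,6] "with" : (N\(N\NP))\N
    [6,7] "park" : (S\NP)\N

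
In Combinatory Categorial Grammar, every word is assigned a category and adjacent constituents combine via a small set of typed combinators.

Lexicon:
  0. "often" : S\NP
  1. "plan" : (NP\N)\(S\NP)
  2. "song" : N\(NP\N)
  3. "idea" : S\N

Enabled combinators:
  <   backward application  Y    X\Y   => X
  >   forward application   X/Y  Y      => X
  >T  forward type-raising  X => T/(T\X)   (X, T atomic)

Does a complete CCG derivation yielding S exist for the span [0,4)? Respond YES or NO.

YES

[0,4] S   <
  [0,3] N   <
    [0,2] NP\N   <
      [0,1] "often" : S\NP
      [1,2] "plan" : (NP\N)\(S\NP)
    [2,3] "song" : N\(NP\N)
  [3,4] "idea" : S\N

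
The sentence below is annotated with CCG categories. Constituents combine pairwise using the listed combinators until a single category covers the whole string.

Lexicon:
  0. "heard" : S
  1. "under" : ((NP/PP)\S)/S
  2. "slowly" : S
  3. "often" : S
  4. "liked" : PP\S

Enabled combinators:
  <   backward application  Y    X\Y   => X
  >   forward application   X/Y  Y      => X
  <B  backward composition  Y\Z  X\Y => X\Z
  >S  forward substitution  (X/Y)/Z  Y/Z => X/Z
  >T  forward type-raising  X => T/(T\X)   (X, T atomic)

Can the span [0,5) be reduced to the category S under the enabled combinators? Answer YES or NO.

NO

S ((NP/PP)\S)/S S S PP\S
CKY chart[0,5] = {N/(N\NP), NP, NP/(NP\NP), PP/(PP\NP), S/(S\NP)}; S ∉ chart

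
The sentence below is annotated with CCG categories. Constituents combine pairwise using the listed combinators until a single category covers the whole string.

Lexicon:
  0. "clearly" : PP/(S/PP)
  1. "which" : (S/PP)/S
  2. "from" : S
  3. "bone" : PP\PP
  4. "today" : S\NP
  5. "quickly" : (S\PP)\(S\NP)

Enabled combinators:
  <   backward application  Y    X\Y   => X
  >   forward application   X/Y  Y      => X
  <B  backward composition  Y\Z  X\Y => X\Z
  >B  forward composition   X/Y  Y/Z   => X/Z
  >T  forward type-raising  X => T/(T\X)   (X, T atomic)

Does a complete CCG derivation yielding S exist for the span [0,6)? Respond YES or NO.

YES

[0,6] S   <
  [0,3] PP   >
    [0,2] PP/S   >B
      [0,1] "clearly" : PP/(S/PP)
      [1,2] "which" : (S/PP)/S
    [2,3] "from" : S
  [3,6] S\PP   <B
    [3,4] "bone" : PP\PP
    [4,6] S\PP   <
      [4,5] "today" : S\NP
      [5,6] "quickly" : (S\PP)\(S\NP)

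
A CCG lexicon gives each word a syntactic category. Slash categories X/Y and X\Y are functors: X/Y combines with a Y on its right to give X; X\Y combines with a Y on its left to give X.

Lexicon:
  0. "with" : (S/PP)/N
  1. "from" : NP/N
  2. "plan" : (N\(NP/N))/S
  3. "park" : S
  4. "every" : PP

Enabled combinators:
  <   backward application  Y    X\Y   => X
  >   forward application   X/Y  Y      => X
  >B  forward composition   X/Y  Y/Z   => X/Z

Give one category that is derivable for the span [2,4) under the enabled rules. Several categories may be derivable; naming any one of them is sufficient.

[0,5] S   >
  [0,4] S/PP   >
    [0,1] "with" : (S/PP)/N
    [1,4] N   <
      [1,2] "from" : NP/N
      [2,4] N\(NP/N)   >
        [2,3] "plan" : (N\(NP/N))/S
        [3,4] "park" : S
  [4,5] "every" : PP

N\(NP/N)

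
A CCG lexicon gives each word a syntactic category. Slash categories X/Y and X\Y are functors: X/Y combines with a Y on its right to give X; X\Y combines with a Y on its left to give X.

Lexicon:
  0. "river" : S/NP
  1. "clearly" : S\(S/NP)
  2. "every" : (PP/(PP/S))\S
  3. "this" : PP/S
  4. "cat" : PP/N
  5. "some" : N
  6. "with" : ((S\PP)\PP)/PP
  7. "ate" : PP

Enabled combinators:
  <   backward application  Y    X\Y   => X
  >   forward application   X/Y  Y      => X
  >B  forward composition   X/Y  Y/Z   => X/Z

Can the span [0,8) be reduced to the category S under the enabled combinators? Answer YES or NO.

[0,8] S   <
  [0,4] PP   >
    [0,3] PP/(PP/S)   <
      [0,2] S   <
        [0,1] "river" : S/NP
        [1,2] "clearly" : S\(S/NP)
      [2,3] "every" : (PP/(PP/S))\S
    [3,4] "this" : PP/S
  [4,8] S\PP   <
    [4,6] PP   >
      [4,5] "cat" : PP/N
      [5,6] "some" : N
    [6,8] (S\PP)\PP   >
      [6,7] "with" : ((S\PP)\PP)/PP
      [7,8] "ate" : PP

YES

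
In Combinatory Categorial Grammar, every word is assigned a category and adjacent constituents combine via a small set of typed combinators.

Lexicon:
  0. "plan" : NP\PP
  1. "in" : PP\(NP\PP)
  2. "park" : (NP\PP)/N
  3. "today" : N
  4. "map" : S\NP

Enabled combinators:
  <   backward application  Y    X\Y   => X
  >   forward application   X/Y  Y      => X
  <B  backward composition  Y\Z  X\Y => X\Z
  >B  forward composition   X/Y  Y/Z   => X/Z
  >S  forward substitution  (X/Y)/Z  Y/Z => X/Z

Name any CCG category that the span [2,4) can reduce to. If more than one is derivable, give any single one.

NP\PP

[0,5] S   <
  [0,2] PP   <
    [0,1] "plan" : NP\PP
    [1,2] "in" : PP\(NP\PP)
  [2,5] S\PP   <B
    [2,4] NP\PP   >
      [2,3] "park" : (NP\PP)/N
      [3,4] "today" : N
    [4,5] "map" : S\NP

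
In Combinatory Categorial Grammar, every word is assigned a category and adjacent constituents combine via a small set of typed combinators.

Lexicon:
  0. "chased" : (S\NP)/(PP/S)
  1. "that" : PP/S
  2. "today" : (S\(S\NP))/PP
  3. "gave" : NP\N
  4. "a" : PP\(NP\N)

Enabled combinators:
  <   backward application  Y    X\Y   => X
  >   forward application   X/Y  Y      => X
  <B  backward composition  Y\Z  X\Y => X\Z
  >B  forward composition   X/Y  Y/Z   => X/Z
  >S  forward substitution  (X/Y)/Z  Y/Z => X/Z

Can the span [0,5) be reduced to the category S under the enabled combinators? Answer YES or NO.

[0,5] S   <
  [0,2] S\NP   >
    [0,1] "chased" : (S\NP)/(PP/S)
    [1,2] "that" : PP/S
  [2,5] S\(S\NP)   >
    [2,3] "today" : (S\(S\NP))/PP
    [3,5] PP   <
      [3,4] "gave" : NP\N
      [4,5] "a" : PP\(NP\N)

YES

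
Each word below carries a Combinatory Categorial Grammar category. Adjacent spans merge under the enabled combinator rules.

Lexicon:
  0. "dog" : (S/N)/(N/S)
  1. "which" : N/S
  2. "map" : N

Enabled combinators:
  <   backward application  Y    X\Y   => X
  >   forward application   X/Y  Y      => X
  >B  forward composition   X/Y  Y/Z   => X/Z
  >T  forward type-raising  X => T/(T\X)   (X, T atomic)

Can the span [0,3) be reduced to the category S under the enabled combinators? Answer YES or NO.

[0,3] S   >
  [0,2] S/N   >
    [0,1] "dog" : (S/N)/(N/S)
    [1,2] "which" : N/S
  [2,3] "map" : N

YES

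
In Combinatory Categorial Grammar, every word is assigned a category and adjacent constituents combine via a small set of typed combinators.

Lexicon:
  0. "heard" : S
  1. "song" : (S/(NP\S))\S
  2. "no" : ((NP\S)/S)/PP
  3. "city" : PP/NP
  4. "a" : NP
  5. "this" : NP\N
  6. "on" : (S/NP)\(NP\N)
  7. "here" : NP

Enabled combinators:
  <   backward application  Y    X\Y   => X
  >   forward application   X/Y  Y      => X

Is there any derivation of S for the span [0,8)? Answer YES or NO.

YES

[0,8] S   >
  [0,2] S/(NP\S)   <
    [0,1] "heard" : S
    [1,2] "song" : (S/(NP\S))\S
  [2,8] NP\S   >
    [2,5] (NP\S)/S   >
      [2,3] "no" : ((NP\S)/S)/PP
      [3,5] PP   >
        [3,4] "city" : PP/NP
        [4,5] "a" : NP
    [5,8] S   >
      [5,7] S/NP   <
        [5,6] "this" : NP\N
        [6,7] "on" : (S/NP)\(NP\N)
      [7,8] "here" : NP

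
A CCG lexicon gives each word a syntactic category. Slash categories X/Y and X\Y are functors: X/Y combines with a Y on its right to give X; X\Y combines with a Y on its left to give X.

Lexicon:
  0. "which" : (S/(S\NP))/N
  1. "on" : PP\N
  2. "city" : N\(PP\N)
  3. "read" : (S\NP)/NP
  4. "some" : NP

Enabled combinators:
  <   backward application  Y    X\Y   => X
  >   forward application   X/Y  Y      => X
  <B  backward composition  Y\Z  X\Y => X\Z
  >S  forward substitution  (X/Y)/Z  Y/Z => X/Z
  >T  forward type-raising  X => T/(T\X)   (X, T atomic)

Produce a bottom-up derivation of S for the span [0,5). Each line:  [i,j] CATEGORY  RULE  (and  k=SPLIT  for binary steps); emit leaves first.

[0,5] S   >
  [0,3] S/(S\NP)   >
    [0,1] "which" : (S/(S\NP))/N
    [1,3] N   <
      [1,2] "on" : PP\N
      [2,3] "city" : N\(PP\N)
  [3,5] S\NP   >
    [3,4] "read" : (S\NP)/NP
    [4,5] "some" : NP

[0,1] (S/(S\NP))/N  lex  "which"
[1,2] PP\N  lex  "on"
[2,3] N\(PP\N)  lex  "city"
[1,3] N  <  k=2
[0,3] S/(S\NP)  >  k=1
[3,4] (S\NP)/NP  lex  "read"
[4,5] NP  lex  "some"
[3,5] S\NP  >  k=4
[0,5] S  >  k=3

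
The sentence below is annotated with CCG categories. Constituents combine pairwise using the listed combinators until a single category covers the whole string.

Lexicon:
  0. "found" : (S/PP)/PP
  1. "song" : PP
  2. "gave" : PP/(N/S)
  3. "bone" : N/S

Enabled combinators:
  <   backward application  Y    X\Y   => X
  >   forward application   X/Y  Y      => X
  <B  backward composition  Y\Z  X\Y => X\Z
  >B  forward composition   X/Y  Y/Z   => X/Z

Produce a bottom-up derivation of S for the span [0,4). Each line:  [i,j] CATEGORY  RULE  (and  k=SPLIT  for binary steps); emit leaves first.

[0,1] (S/PP)/PP  lex  "found"
[1,2] PP  lex  "song"
[0,2] S/PP  >  k=1
[2,3] PP/(N/S)  lex  "gave"
[3,4] N/S  lex  "bone"
[2,4] PP  >  k=3
[0,4] S  >  k=2

[0,4] S   >
  [0,2] S/PP   >
    [0,1] "found" : (S/PP)/PP
    [1,2] "song" : PP
  [2,4] PP   >
    [2,3] "gave" : PP/(N/S)
    [3,4] "bone" : N/S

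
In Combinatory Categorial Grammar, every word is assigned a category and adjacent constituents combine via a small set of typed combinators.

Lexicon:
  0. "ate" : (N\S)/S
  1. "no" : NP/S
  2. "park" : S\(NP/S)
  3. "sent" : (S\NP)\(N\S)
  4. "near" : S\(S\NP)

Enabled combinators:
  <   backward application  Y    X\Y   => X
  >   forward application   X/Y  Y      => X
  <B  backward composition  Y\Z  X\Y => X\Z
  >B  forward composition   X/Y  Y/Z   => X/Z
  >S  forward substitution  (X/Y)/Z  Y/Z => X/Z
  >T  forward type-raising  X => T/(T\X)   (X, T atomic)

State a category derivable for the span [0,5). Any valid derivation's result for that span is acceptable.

S

[0,5] S   <
  [0,4] S\NP   <
    [0,3] N\S   >
      [0,1] "ate" : (N\S)/S
      [1,3] S   <
        [1,2] "no" : NP/S
        [2,3] "park" : S\(NP/S)
    [3,4] "sent" : (S\NP)\(N\S)
  [4,5] "near" : S\(S\NP)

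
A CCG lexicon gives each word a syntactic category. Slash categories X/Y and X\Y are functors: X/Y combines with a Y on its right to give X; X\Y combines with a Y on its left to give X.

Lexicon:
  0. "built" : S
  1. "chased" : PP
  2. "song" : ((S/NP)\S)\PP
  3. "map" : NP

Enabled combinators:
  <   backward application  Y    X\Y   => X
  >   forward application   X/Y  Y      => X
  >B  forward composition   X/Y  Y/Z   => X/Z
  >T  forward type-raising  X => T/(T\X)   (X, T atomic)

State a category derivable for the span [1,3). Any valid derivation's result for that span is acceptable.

[0,4] S   >
  [0,3] S/NP   <
    [0,1] "built" : S
    [1,3] (S/NP)\S   <
      [1,2] "chased" : PP
      [2,3] "song" : ((S/NP)\S)\PP
  [3,4] "map" : NP

(S/NP)\S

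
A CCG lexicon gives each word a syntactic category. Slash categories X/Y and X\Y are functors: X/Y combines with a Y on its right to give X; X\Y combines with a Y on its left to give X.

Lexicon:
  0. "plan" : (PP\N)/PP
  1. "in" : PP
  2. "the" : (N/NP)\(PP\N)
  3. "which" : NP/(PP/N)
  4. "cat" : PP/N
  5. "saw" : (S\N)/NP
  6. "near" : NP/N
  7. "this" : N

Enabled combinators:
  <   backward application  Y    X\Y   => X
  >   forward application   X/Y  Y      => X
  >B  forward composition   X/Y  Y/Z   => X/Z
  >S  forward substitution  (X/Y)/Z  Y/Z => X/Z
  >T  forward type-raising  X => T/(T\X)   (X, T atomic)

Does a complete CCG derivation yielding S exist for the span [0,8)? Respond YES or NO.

[0,8] S   <
  [0,5] N   >
    [0,3] N/NP   <
      [0,2] PP\N   >
        [0,1] "plan" : (PP\N)/PP
        [1,2] "in" : PP
      [2,3] "the" : (N/NP)\(PP\N)
    [3,5] NP   >
      [3,4] "which" : NP/(PP/N)
      [4,5] "cat" : PP/N
  [5,8] S\N   >
    [5,6] "saw" : (S\N)/NP
    [6,8] NP   >
      [6,7] "near" : NP/N
      [7,8] "this" : N

YES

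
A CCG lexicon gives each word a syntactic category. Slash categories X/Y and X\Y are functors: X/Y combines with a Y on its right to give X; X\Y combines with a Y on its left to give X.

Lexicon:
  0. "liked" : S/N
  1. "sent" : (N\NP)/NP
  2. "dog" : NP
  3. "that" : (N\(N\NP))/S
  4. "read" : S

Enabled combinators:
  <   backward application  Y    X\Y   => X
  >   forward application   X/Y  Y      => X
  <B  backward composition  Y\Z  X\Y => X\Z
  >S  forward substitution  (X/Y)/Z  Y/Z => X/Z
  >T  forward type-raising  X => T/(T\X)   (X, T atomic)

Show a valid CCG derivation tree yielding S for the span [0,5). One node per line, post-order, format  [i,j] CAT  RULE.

[0,1] S/N  lex  "liked"
[1,2] (N\NP)/NP  lex  "sent"
[2,3] NP  lex  "dog"
[1,3] N\NP  >  k=2
[3,4] (N\(N\NP))/S  lex  "that"
[4,5] S  lex  "read"
[3,5] N\(N\NP)  >  k=4
[1,5] N  <  k=3
[0,5] S  >  k=1

[0,5] S   >
  [0,1] "liked" : S/N
  [1,5] N   <
    [1,3] N\NP   >
      [1,2] "sent" : (N\NP)/NP
      [2,3] "dog" : NP
    [3,5] N\(N\NP)   >
      [3,4] "that" : (N\(N\NP))/S
      [4,5] "read" : S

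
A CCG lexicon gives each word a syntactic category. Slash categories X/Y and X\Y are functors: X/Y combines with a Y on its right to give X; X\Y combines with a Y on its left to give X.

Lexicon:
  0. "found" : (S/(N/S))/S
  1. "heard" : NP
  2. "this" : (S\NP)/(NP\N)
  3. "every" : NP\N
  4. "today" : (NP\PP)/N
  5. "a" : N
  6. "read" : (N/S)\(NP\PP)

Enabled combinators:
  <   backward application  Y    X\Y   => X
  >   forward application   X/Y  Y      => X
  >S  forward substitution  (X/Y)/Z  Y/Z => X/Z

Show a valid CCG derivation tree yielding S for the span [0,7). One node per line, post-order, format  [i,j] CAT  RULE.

[0,1] (S/(N/S))/S  lex  "found"
[1,2] NP  lex  "heard"
[2,3] (S\NP)/(NP\N)  lex  "this"
[3,4] NP\N  lex  "every"
[2,4] S\NP  >  k=3
[1,4] S  <  k=2
[0,4] S/(N/S)  >  k=1
[4,5] (NP\PP)/N  lex  "today"
[5,6] N  lex  "a"
[4,6] NP\PP  >  k=5
[6,7] (N/S)\(NP\PP)  lex  "read"
[4,7] N/S  <  k=6
[0,7] S  >  k=4

[0,7] S   >
  [0,4] S/(N/S)   >
    [0,1] "found" : (S/(N/S))/S
    [1,4] S   <
      [1,2] "heard" : NP
      [2,4] S\NP   >
        [2,3] "this" : (S\NP)/(NP\N)
        [3,4] "every" : NP\N
  [4,7] N/S   <
    [4,6] NP\PP   >
      [4,5] "today" : (NP\PP)/N
      [5,6] "a" : N
    [6,7] "read" : (N/S)\(NP\PP)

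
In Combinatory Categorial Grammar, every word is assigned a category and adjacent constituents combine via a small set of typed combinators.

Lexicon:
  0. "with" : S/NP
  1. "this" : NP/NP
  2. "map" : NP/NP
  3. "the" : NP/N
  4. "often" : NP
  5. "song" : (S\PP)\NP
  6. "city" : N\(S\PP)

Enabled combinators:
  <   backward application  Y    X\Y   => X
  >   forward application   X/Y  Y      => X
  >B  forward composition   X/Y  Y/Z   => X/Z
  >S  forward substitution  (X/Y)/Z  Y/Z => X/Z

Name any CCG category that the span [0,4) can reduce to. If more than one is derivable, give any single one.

[0,7] S   >
  [0,4] S/N   >B
    [0,1] "with" : S/NP
    [1,4] NP/N   >B
      [1,3] NP/NP   >B
        [1,2] "this" : NP/NP
        [2,3] "map" : NP/NP
      [3,4] "the" : NP/N
  [4,7] N   <
    [4,6] S\PP   <
      [4,5] "often" : NP
      [5,6] "song" : (S\PP)\NP
    [6,7] "city" : N\(S\PP)

S/N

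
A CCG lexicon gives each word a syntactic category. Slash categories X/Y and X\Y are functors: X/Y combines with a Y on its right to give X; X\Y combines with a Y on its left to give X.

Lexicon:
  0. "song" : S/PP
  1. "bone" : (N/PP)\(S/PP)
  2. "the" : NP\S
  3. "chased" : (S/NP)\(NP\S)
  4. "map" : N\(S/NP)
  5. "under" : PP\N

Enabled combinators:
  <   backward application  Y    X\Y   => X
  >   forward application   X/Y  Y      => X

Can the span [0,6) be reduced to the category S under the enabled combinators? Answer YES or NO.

S/PP (N/PP)\(S/PP) NP\S (S/NP)\(NP\S) N\(S/NP) PP\N
CKY chart[0,6] = {N}; S ∉ chart

NO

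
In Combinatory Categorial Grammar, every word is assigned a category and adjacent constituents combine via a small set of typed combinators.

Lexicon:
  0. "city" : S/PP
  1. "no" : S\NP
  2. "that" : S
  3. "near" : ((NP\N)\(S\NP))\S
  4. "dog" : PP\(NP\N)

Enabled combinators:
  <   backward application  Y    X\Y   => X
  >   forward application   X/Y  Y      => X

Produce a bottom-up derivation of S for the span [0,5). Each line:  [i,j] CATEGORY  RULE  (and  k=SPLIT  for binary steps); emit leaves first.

[0,5] S   >
  [0,1] "city" : S/PP
  [1,5] PP   <
    [1,4] NP\N   <
      [1,2] "no" : S\NP
      [2,4] (NP\N)\(S\NP)   <
        [2,3] "that" : S
        [3,4] "near" : ((NP\N)\(S\NP))\S
    [4,5] "dog" : PP\(NP\N)

[0,1] S/PP  lex  "city"
[1,2] S\NP  lex  "no"
[2,3] S  lex  "that"
[3,4] ((NP\N)\(S\NP))\S  lex  "near"
[2,4] (NP\N)\(S\NP)  <  k=3
[1,4] NP\N  <  k=2
[4,5] PP\(NP\N)  lex  "dog"
[1,5] PP  <  k=4
[0,5] S  >  k=1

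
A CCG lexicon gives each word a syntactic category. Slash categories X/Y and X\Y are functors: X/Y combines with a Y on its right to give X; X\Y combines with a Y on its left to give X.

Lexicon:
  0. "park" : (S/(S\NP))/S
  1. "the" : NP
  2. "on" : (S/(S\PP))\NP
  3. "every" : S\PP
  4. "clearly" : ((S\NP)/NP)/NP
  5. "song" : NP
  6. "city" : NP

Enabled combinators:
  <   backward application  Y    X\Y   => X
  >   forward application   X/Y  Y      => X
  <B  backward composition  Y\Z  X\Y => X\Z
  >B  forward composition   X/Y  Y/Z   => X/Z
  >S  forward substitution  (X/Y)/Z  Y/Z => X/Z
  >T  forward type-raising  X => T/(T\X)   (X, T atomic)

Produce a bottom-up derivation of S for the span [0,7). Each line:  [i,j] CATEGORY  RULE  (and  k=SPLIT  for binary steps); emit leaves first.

[0,7] S   >
  [0,4] S/(S\NP)   >
    [0,1] "park" : (S/(S\NP))/S
    [1,4] S   >
      [1,3] S/(S\PP)   <
        [1,2] "the" : NP
        [2,3] "on" : (S/(S\PP))\NP
      [3,4] "every" : S\PP
  [4,7] S\NP   >
    [4,6] (S\NP)/NP   >
      [4,5] "clearly" : ((S\NP)/NP)/NP
      [5,6] "song" : NP
    [6,7] "city" : NP

[0,1] (S/(S\NP))/S  lex  "park"
[1,2] NP  lex  "the"
[2,3] (S/(S\PP))\NP  lex  "on"
[1,3] S/(S\PP)  <  k=2
[3,4] S\PP  lex  "every"
[1,4] S  >  k=3
[0,4] S/(S\NP)  >  k=1
[4,5] ((S\NP)/NP)/NP  lex  "clearly"
[5,6] NP  lex  "song"
[4,6] (S\NP)/NP  >  k=5
[6,7] NP  lex  "city"
[4,7] S\NP  >  k=6
[0,7] S  >  k=4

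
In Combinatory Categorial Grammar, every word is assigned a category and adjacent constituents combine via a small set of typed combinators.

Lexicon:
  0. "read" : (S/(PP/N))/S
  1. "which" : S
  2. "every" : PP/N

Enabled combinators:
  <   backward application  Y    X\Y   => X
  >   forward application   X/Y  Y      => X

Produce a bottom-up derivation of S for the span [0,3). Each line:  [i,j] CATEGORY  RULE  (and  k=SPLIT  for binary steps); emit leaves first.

[0,1] (S/(PP/N))/S  lex  "read"
[1,2] S  lex  "which"
[0,2] S/(PP/N)  >  k=1
[2,3] PP/N  lex  "every"
[0,3] S  >  k=2

[0,3] S   >
  [0,2] S/(PP/N)   >
    [0,1] "read" : (S/(PP/N))/S
    [1,2] "which" : S
  [2,3] "every" : PP/N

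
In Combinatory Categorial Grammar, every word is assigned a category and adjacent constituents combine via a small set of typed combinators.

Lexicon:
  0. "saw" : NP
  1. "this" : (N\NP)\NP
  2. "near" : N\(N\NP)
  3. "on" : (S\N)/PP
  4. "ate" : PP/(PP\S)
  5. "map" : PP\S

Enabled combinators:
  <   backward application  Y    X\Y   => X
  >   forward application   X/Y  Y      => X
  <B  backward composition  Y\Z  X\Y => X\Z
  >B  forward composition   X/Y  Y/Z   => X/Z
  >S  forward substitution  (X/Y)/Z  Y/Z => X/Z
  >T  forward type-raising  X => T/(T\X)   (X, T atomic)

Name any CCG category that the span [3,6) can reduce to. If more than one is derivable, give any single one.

[0,6] S   <
  [0,3] N   <
    [0,2] N\NP   <
      [0,1] "saw" : NP
      [1,2] "this" : (N\NP)\NP
    [2,3] "near" : N\(N\NP)
  [3,6] S\N   >
    [3,4] "on" : (S\N)/PP
    [4,6] PP   >
      [4,5] "ate" : PP/(PP\S)
      [5,6] "map" : PP\S

S\N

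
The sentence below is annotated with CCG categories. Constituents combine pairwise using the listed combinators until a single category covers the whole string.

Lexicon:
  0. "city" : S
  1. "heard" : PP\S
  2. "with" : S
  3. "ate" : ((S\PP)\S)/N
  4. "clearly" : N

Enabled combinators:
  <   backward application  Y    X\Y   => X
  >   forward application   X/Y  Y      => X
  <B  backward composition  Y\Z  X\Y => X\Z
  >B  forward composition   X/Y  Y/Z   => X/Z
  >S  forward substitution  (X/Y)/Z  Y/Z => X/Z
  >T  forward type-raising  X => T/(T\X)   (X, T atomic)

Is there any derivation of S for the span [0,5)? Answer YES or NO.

YES

[0,5] S   <
  [0,2] PP   >
    [0,1] PP/(PP\S)   >T
      [0,1] "city" : S
    [1,2] "heard" : PP\S
  [2,5] S\PP   <
    [2,3] "with" : S
    [3,5] (S\PP)\S   >
      [3,4] "ate" : ((S\PP)\S)/N
      [4,5] "clearly" : N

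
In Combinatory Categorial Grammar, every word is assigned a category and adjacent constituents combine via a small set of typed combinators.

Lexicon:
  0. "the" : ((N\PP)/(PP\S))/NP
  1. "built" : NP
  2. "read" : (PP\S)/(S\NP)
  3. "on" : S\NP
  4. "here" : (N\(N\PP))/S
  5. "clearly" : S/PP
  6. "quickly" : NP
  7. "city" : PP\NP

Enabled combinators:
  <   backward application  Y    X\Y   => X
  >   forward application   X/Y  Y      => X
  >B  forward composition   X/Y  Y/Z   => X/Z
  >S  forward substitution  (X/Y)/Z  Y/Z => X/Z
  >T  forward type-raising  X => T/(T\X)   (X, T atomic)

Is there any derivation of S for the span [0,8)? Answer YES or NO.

((N\PP)/(PP\S))/NP NP (PP\S)/(S\NP) S\NP (N\(N\PP))/S S/PP NP PP\NP
CKY chart[0,8] = {N, N/(N\N), NP/(NP\N), PP/(PP\N), S/(S\N)}; S ∉ chart

NO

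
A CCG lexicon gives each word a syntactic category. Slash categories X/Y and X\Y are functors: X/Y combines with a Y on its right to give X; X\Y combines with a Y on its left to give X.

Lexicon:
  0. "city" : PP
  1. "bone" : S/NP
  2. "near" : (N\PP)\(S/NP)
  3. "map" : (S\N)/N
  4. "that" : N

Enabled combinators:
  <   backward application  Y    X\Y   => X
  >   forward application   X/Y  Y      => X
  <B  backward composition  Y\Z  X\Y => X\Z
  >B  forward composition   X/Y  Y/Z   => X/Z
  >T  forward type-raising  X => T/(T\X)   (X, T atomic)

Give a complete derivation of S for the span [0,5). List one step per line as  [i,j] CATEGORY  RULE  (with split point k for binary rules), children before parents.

[0,1] PP  lex  "city"
[1,2] S/NP  lex  "bone"
[2,3] (N\PP)\(S/NP)  lex  "near"
[1,3] N\PP  <  k=2
[0,3] N  <  k=1
[3,4] (S\N)/N  lex  "map"
[4,5] N  lex  "that"
[3,5] S\N  >  k=4
[0,5] S  <  k=3

[0,5] S   <
  [0,3] N   <
    [0,1] "city" : PP
    [1,3] N\PP   <
      [1,2] "bone" : S/NP
      [2,3] "near" : (N\PP)\(S/NP)
  [3,5] S\N   >
    [3,4] "map" : (S\N)/N
    [4,5] "that" : N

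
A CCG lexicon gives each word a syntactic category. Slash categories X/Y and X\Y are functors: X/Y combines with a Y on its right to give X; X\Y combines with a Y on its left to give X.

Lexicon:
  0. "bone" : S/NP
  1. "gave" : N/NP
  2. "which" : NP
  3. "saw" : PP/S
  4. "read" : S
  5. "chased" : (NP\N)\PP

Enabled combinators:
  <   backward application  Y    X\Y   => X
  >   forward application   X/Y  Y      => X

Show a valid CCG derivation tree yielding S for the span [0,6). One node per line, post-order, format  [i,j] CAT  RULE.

[0,6] S   >
  [0,1] "bone" : S/NP
  [1,6] NP   <
    [1,3] N   >
      [1,2] "gave" : N/NP
      [2,3] "which" : NP
    [3,6] NP\N   <
      [3,5] PP   >
        [3,4] "saw" : PP/S
        [4,5] "read" : S
      [5,6] "chased" : (NP\N)\PP

[0,1] S/NP  lex  "bone"
[1,2] N/NP  lex  "gave"
[2,3] NP  lex  "which"
[1,3] N  >  k=2
[3,4] PP/S  lex  "saw"
[4,5] S  lex  "read"
[3,5] PP  >  k=4
[5,6] (NP\N)\PP  lex  "chased"
[3,6] NP\N  <  k=5
[1,6] NP  <  k=3
[0,6] S  >  k=1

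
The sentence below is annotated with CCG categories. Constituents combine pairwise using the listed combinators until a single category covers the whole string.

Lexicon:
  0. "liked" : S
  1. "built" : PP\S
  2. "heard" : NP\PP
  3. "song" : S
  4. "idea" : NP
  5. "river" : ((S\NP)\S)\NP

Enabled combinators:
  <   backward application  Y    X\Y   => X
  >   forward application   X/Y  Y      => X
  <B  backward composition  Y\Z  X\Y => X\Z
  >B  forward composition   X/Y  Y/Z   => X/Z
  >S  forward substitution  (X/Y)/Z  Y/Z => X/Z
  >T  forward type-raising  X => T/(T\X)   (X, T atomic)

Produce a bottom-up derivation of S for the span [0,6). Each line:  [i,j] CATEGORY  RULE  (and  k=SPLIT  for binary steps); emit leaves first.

[0,6] S   <
  [0,3] NP   >
    [0,1] NP/(NP\S)   >T
      [0,1] "liked" : S
    [1,3] NP\S   <B
      [1,2] "built" : PP\S
      [2,3] "heard" : NP\PP
  [3,6] S\NP   <
    [3,4] "song" : S
    [4,6] (S\NP)\S   <
      [4,5] "idea" : NP
      [5,6] "river" : ((S\NP)\S)\NP

[0,1] S  lex  "liked"
[0,1] NP/(NP\S)  >T
[1,2] PP\S  lex  "built"
[2,3] NP\PP  lex  "heard"
[1,3] NP\S  <B  k=2
[0,3] NP  >  k=1
[3,4] S  lex  "song"
[4,5] NP  lex  "idea"
[5,6] ((S\NP)\S)\NP  lex  "river"
[4,6] (S\NP)\S  <  k=5
[3,6] S\NP  <  k=4
[0,6] S  <  k=3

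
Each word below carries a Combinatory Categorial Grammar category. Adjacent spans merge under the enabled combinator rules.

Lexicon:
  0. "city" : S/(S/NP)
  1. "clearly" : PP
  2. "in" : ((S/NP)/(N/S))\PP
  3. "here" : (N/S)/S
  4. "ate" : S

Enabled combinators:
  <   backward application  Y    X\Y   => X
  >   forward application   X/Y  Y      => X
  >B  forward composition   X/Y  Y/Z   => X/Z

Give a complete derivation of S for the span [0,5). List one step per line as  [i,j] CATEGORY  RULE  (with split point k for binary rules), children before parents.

[0,5] S   >
  [0,1] "city" : S/(S/NP)
  [1,5] S/NP   >
    [1,3] (S/NP)/(N/S)   <
      [1,2] "clearly" : PP
      [2,3] "in" : ((S/NP)/(N/S))\PP
    [3,5] N/S   >
      [3,4] "here" : (N/S)/S
      [4,5] "ate" : S

[0,1] S/(S/NP)  lex  "city"
[1,2] PP  lex  "clearly"
[2,3] ((S/NP)/(N/S))\PP  lex  "in"
[1,3] (S/NP)/(N/S)  <  k=2
[3,4] (N/S)/S  lex  "here"
[4,5] S  lex  "ate"
[3,5] N/S  >  k=4
[1,5] S/NP  >  k=3
[0,5] S  >  k=1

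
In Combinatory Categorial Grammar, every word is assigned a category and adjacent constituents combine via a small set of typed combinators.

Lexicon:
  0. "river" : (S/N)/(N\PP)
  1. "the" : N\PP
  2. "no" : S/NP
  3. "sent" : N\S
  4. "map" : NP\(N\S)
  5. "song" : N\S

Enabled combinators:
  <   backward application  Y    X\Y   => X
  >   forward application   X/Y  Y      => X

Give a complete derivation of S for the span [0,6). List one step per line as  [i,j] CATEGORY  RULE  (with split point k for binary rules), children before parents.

[0,1] (S/N)/(N\PP)  lex  "river"
[1,2] N\PP  lex  "the"
[0,2] S/N  >  k=1
[2,3] S/NP  lex  "no"
[3,4] N\S  lex  "sent"
[4,5] NP\(N\S)  lex  "map"
[3,5] NP  <  k=4
[2,5] S  >  k=3
[5,6] N\S  lex  "song"
[2,6] N  <  k=5
[0,6] S  >  k=2

[0,6] S   >
  [0,2] S/N   >
    [0,1] "river" : (S/N)/(N\PP)
    [1,2] "the" : N\PP
  [2,6] N   <
    [2,5] S   >
      [2,3] "no" : S/NP
      [3,5] NP   <
        [3,4] "sent" : N\S
        [4,5] "map" : NP\(N\S)
    [5,6] "song" : N\S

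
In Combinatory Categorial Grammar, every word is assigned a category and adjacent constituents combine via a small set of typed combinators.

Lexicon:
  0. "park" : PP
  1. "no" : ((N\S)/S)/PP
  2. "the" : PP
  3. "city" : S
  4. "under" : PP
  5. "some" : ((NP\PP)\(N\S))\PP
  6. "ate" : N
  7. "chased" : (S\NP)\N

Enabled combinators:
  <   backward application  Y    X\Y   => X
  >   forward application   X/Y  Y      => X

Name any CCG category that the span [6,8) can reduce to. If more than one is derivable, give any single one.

[0,8] S   <
  [0,6] NP   <
    [0,1] "park" : PP
    [1,6] NP\PP   <
      [1,4] N\S   >
        [1,3] (N\S)/S   >
          [1,2] "no" : ((N\S)/S)/PP
          [2,3] "the" : PP
        [3,4] "city" : S
      [4,6] (NP\PP)\(N\S)   <
        [4,5] "under" : PP
        [5,6] "some" : ((NP\PP)\(N\S))\PP
  [6,8] S\NP   <
    [6,7] "ate" : N
    [7,8] "chased" : (S\NP)\N

S\NP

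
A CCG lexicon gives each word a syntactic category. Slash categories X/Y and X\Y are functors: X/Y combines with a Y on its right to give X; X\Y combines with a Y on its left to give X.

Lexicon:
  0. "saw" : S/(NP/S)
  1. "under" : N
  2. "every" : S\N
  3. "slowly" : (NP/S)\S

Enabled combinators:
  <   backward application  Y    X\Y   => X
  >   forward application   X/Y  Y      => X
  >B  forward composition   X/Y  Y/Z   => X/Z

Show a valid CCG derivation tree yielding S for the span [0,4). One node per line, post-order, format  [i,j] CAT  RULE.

[0,1] S/(NP/S)  lex  "saw"
[1,2] N  lex  "under"
[2,3] S\N  lex  "every"
[1,3] S  <  k=2
[3,4] (NP/S)\S  lex  "slowly"
[1,4] NP/S  <  k=3
[0,4] S  >  k=1

[0,4] S   >
  [0,1] "saw" : S/(NP/S)
  [1,4] NP/S   <
    [1,3] S   <
      [1,2] "under" : N
      [2,3] "every" : S\N
    [3,4] "slowly" : (NP/S)\S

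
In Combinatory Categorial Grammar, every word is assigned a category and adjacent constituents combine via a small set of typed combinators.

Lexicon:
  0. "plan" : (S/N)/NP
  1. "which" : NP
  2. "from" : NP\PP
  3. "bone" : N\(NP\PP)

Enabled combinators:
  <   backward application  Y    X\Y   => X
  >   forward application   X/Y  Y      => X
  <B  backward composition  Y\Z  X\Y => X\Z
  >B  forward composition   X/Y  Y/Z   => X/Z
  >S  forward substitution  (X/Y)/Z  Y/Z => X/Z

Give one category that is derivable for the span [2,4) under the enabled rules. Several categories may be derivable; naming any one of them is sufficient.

[0,4] S   >
  [0,2] S/N   >
    [0,1] "plan" : (S/N)/NP
    [1,2] "which" : NP
  [2,4] N   <
    [2,3] "from" : NP\PP
    [3,4] "bone" : N\(NP\PP)

N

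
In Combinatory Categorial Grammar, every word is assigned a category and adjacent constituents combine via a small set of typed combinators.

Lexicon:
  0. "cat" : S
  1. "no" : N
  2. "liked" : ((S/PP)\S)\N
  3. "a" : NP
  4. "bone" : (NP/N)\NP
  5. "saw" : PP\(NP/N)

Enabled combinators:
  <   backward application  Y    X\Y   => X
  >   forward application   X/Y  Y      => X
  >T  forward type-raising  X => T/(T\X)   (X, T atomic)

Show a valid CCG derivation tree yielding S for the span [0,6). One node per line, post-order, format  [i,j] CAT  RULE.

[0,1] S  lex  "cat"
[1,2] N  lex  "no"
[2,3] ((S/PP)\S)\N  lex  "liked"
[1,3] (S/PP)\S  <  k=2
[0,3] S/PP  <  k=1
[3,4] NP  lex  "a"
[4,5] (NP/N)\NP  lex  "bone"
[3,5] NP/N  <  k=4
[5,6] PP\(NP/N)  lex  "saw"
[3,6] PP  <  k=5
[0,6] S  >  k=3

[0,6] S   >
  [0,3] S/PP   <
    [0,1] "cat" : S
    [1,3] (S/PP)\S   <
      [1,2] "no" : N
      [2,3] "liked" : ((S/PP)\S)\N
  [3,6] PP   <
    [3,5] NP/N   <
      [3,4] "a" : NP
      [4,5] "bone" : (NP/N)\NP
    [5,6] "saw" : PP\(NP/N)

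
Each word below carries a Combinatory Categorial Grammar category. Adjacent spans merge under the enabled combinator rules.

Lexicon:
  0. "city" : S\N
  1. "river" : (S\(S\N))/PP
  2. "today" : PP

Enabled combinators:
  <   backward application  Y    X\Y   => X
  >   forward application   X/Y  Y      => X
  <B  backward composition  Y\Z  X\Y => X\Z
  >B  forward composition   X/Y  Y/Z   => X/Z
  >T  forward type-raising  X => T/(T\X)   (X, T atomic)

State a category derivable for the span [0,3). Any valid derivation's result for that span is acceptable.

S

[0,3] S   <
  [0,1] "city" : S\N
  [1,3] S\(S\N)   >
    [1,2] "river" : (S\(S\N))/PP
    [2,3] "today" : PP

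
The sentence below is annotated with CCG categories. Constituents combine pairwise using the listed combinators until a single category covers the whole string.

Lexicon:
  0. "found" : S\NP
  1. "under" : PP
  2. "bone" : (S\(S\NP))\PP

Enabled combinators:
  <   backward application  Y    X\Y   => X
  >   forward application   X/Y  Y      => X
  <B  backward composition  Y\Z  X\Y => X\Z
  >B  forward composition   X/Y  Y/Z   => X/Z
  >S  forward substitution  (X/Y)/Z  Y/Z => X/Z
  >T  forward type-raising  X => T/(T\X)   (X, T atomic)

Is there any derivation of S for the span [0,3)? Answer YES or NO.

[0,3] S   <
  [0,1] "found" : S\NP
  [1,3] S\(S\NP)   <
    [1,2] "under" : PP
    [2,3] "bone" : (S\(S\NP))\PP

YES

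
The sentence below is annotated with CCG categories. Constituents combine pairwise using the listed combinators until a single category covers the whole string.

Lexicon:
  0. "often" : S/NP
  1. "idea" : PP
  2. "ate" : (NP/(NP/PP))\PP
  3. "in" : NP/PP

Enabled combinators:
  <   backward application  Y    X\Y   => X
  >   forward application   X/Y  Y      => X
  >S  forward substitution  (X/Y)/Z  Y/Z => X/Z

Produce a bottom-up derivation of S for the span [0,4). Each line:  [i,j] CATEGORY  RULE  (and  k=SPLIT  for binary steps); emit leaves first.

[0,4] S   >
  [0,1] "often" : S/NP
  [1,4] NP   >
    [1,3] NP/(NP/PP)   <
      [1,2] "idea" : PP
      [2,3] "ate" : (NP/(NP/PP))\PP
    [3,4] "in" : NP/PP

[0,1] S/NP  lex  "often"
[1,2] PP  lex  "idea"
[2,3] (NP/(NP/PP))\PP  lex  "ate"
[1,3] NP/(NP/PP)  <  k=2
[3,4] NP/PP  lex  "in"
[1,4] NP  >  k=3
[0,4] S  >  k=1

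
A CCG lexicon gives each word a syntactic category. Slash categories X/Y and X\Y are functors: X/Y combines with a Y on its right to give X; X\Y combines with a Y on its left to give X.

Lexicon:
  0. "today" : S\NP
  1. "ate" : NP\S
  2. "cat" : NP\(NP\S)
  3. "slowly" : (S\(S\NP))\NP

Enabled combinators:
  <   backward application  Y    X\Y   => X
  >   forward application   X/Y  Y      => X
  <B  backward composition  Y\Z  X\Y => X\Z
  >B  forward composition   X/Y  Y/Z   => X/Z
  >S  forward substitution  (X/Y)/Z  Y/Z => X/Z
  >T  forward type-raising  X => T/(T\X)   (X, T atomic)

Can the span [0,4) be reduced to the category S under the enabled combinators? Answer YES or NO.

YES

[0,4] S   <
  [0,1] "today" : S\NP
  [1,4] S\(S\NP)   <
    [1,3] NP   <
      [1,2] "ate" : NP\S
      [2,3] "cat" : NP\(NP\S)
    [3,4] "slowly" : (S\(S\NP))\NP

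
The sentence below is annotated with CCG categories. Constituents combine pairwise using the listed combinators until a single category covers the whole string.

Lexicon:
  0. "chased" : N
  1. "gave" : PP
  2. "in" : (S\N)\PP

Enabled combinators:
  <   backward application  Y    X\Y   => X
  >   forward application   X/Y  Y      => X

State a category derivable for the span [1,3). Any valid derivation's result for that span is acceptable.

[0,3] S   <
  [0,1] "chased" : N
  [1,3] S\N   <
    [1,2] "gave" : PP
    [2,3] "in" : (S\N)\PP

S\N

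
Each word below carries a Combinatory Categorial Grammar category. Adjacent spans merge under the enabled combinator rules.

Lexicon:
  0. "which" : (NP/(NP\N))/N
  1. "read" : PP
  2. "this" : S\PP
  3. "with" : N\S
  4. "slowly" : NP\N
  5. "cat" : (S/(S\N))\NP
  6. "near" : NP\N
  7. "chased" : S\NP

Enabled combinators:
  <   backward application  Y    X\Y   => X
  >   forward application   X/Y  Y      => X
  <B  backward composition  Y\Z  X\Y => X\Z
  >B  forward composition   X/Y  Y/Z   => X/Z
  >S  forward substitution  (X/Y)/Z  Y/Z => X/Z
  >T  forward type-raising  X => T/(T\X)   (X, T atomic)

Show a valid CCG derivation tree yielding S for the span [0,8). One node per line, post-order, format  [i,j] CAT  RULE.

[0,8] S   >
  [0,6] S/(S\N)   <
    [0,5] NP   >
      [0,4] NP/(NP\N)   >
        [0,1] "which" : (NP/(NP\N))/N
        [1,4] N   <
          [1,3] S   <
            [1,2] "read" : PP
            [2,3] "this" : S\PP
          [3,4] "with" : N\S
      [4,5] "slowly" : NP\N
    [5,6] "cat" : (S/(S\N))\NP
  [6,8] S\N   <B
    [6,7] "near" : NP\N
    [7,8] "chased" : S\NP

[0,1] (NP/(NP\N))/N  lex  "which"
[1,2] PP  lex  "read"
[2,3] S\PP  lex  "this"
[1,3] S  <  k=2
[3,4] N\S  lex  "with"
[1,4] N  <  k=3
[0,4] NP/(NP\N)  >  k=1
[4,5] NP\N  lex  "slowly"
[0,5] NP  >  k=4
[5,6] (S/(S\N))\NP  lex  "cat"
[0,6] S/(S\N)  <  k=5
[6,7] NP\N  lex  "near"
[7,8] S\NP  lex  "chased"
[6,8] S\N  <B  k=7
[0,8] S  >  k=6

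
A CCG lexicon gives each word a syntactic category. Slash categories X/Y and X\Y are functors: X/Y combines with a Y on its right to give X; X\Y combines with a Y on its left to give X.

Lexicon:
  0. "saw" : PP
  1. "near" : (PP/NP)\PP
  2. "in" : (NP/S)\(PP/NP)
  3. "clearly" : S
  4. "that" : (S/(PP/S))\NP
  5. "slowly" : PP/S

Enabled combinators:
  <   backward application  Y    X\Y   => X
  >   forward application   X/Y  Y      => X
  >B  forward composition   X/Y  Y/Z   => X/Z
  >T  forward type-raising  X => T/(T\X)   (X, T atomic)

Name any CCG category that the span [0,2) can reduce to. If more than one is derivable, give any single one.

[0,6] S   >
  [0,5] S/(PP/S)   <
    [0,4] NP   >
      [0,3] NP/S   <
        [0,2] PP/NP   <
          [0,1] "saw" : PP
          [1,2] "near" : (PP/NP)\PP
        [2,3] "in" : (NP/S)\(PP/NP)
      [3,4] "clearly" : S
    [4,5] "that" : (S/(PP/S))\NP
  [5,6] "slowly" : PP/S

PP/NP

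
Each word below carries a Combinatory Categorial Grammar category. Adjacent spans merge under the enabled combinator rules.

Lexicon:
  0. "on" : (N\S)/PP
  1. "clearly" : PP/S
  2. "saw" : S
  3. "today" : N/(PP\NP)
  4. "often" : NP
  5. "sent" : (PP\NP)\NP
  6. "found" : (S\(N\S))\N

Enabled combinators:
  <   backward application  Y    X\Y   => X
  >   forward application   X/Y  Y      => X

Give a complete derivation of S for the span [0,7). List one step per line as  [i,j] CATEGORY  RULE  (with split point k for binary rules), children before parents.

[0,7] S   <
  [0,3] N\S   >
    [0,1] "on" : (N\S)/PP
    [1,3] PP   >
      [1,2] "clearly" : PP/S
      [2,3] "saw" : S
  [3,7] S\(N\S)   <
    [3,6] N   >
      [3,4] "today" : N/(PP\NP)
      [4,6] PP\NP   <
        [4,5] "often" : NP
        [5,6] "sent" : (PP\NP)\NP
    [6,7] "found" : (S\(N\S))\N

[0,1] (N\S)/PP  lex  "on"
[1,2] PP/S  lex  "clearly"
[2,3] S  lex  "saw"
[1,3] PP  >  k=2
[0,3] N\S  >  k=1
[3,4] N/(PP\NP)  lex  "today"
[4,5] NP  lex  "often"
[5,6] (PP\NP)\NP  lex  "sent"
[4,6] PP\NP  <  k=5
[3,6] N  >  k=4
[6,7] (S\(N\S))\N  lex  "found"
[3,7] S\(N\S)  <  k=6
[0,7] S  <  k=3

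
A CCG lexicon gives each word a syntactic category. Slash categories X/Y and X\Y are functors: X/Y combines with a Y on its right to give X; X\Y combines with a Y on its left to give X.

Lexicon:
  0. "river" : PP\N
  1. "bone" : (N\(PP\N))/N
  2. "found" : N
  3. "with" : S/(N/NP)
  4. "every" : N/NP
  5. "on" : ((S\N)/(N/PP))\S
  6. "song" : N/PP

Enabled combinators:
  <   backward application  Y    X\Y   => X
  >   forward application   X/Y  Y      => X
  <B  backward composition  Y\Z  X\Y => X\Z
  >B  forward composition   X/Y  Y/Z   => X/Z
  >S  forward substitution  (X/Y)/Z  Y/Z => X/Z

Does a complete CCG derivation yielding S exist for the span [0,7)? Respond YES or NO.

[0,7] S   <
  [0,3] N   <
    [0,1] "river" : PP\N
    [1,3] N\(PP\N)   >
      [1,2] "bone" : (N\(PP\N))/N
      [2,3] "found" : N
  [3,7] S\N   >
    [3,6] (S\N)/(N/PP)   <
      [3,5] S   >
        [3,4] "with" : S/(N/NP)
        [4,5] "every" : N/NP
      [5,6] "on" : ((S\N)/(N/PP))\S
    [6,7] "song" : N/PP

YES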